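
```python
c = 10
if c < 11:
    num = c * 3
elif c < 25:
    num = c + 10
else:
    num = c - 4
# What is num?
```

Trace:
`c = 10` → c = 10
`if c < 11: ...` → c < 11 is True → num = 30
So num = 30

Answer: 30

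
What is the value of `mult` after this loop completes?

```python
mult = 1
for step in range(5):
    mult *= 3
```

3^5 = 243
`mult` takes the values: 1 → 3 → 9 → 27 → 81 → 243

Answer: 243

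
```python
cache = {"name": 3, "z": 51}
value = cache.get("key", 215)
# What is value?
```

Trace:
`cache = {"name": 3, "z": 51}` → cache = {'name': 3, 'z': 51}
`value = cache.get("key", 215)` → value = 215
So value = 215

Answer: 215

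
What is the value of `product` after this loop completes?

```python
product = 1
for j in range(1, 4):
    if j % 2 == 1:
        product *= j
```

Product of odd numbers 1 to 3
`product` takes the values: 1 → 3

Answer: 3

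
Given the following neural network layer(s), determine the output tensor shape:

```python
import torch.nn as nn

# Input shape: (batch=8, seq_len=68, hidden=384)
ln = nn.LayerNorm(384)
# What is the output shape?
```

Input: (8, 68, 384) -> Output: (8, 68, 384)

Answer: (8, 68, 384)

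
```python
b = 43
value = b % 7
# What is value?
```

Trace:
`b = 43` → b = 43
`value = b % 7` → value = 1
So value = 1

Answer: 1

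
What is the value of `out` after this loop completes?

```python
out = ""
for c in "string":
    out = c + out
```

Reverse 'string'
`out` takes the values: "" → "s" → "ts" → "rts" → "irts" → "nirts" → "gnirts"

Answer: "gnirts"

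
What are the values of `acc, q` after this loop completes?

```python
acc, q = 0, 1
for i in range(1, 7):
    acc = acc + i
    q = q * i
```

Sum and factorial of 1 to 6
`acc, q` takes the values: (0, 1) → (1, 1) → (3, 1) → (3, 2) → (6, 2) → (6, 6) → (10, 6) → (10, 24) → (15, 24) → (15, 120) → (21, 120) → (21, 720)

Answer: 21, 720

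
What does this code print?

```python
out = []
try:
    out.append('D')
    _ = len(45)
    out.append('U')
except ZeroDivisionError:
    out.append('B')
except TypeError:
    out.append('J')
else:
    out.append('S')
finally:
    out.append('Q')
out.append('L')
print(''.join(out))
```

Execution trace: 'D' (try body) → 'J' (except TypeError) → 'Q' (finally) → 'L' (after the try/except). Output: DJQL

Answer: DJQL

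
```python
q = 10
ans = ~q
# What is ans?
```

Trace:
`q = 10` → q = 10
`ans = ~q` → ans = -11
So ans = -11

Answer: -11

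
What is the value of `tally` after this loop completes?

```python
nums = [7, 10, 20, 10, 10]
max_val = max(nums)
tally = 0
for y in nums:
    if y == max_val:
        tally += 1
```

Count of max value 20 in [7, 10, 20, 10, 10]
`tally` takes the values: 0 → 1

Answer: 1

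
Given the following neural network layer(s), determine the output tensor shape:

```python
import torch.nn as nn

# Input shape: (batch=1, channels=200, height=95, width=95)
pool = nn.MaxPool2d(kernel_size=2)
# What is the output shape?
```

Input: (1, 200, 95, 95) -> Output: (1, 200, 47, 47)

Answer: (1, 200, 47, 47)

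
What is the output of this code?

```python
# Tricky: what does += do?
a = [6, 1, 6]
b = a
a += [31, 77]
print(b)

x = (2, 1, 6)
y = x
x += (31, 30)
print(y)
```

Key concept: += behavior differs for mutable vs immutable.
Step by step:
`a = [6, 1, 6]` → a = [6, 1, 6]
`b = a` → b = [6, 1, 6] (same object as a)
`a += [31, 77]` → a = [6, 1, 6, 31, 77] (same object as b); b = [6, 1, 6, 31, 77] (same object as a)
`print(b)` → prints [6, 1, 6, 31, 77]
`x = (2, 1, 6)` → x = (2, 1, 6)
`y = x` → y = (2, 1, 6)
`x += (31, 30)` → x = (2, 1, 6, 31, 30)
`print(y)` → prints (2, 1, 6)

Answer:
[6, 1, 6, 31, 77]
(2, 1, 6)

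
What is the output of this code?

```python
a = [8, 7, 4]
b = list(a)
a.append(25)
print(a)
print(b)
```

Key concept: list() constructor creates copy.
Step by step:
`a = [8, 7, 4]` → a = [8, 7, 4]
`b = list(a)` → b = [8, 7, 4]
`a.append(25)` → a = [8, 7, 4, 25]
`print(a)` → prints [8, 7, 4, 25]
`print(b)` → prints [8, 7, 4]

Answer:
[8, 7, 4, 25]
[8, 7, 4]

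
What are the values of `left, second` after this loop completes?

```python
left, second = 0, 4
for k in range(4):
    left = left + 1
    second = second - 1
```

left goes 0→4, second goes 4→0
`left, second` takes the values: (0, 4) → (1, 4) → (1, 3) → (2, 3) → (2, 2) → (3, 2) → (3, 1) → (4, 1) → (4, 0)

Answer: 4, 0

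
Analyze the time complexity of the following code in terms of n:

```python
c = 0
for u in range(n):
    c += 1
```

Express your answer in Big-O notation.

Each loop level contributes: n. Multiplying the contributions gives O(n).

Answer: O(n)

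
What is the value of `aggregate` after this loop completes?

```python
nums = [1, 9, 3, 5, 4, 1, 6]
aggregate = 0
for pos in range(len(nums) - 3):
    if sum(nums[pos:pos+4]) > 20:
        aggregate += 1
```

Count windows with sum > 20
`aggregate` takes the values: 0 → 1

Answer: 1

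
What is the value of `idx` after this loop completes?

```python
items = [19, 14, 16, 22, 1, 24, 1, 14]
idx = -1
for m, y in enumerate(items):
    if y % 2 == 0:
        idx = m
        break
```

First even number index in [19, 14, 16, 22, 1, 24, 1, 14]
`idx` takes the values: -1 → 1

Answer: 1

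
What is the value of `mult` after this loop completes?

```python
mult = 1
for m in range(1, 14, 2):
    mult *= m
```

Product of 1, 3, 5, ... up to 13
`mult` takes the values: 1 → 3 → 15 → 105 → 945 → 10395 → 135135

Answer: 135135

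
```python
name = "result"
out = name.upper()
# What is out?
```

Trace:
`name = "result"` → name = 'result'
`out = name.upper()` → out = 'RESULT'
So out = 'RESULT'

Answer: 'RESULT'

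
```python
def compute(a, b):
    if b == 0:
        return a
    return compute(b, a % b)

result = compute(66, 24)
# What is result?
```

compute(66, 24) -> compute(24, 18) -> compute(18, 6) -> compute(6, 0) -> 6

Answer: 6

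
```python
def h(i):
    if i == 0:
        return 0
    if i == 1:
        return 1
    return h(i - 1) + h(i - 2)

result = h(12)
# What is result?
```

Build up from base cases: h(0)=0, h(1)=1, h(2)=1, h(3)=2, h(4)=3, h(5)=5, h(6)=8, ..., h(12)=144

Answer: 144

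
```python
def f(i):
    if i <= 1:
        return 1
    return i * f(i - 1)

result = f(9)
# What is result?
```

f(9) = 9 * 8 * 7 * 6 * 5 * 4 * 3 * 2 * 1 = 362880

Answer: 362880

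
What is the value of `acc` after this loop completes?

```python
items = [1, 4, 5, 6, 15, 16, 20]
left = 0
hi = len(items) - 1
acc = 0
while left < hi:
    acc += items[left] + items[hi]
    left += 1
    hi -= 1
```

Sum of pairs from ends
`acc` takes the values: 0 → 21 → 41 → 61

Answer: 61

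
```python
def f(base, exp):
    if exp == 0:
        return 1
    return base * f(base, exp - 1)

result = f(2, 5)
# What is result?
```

f(2, 5) = 2 * 2 * 2 * 2 * 2 = 32

Answer: 32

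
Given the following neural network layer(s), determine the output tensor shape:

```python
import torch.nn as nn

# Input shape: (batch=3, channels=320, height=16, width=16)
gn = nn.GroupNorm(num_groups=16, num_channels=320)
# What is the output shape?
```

Input: (3, 320, 16, 16) -> Output: (3, 320, 16, 16)

Answer: (3, 320, 16, 16)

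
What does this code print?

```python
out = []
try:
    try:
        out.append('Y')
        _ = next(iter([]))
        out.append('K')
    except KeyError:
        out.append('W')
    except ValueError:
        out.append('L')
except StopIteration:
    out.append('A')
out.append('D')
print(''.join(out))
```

Execution trace: 'Y' (try body) → 'A' (outer except StopIteration) → 'D' (after the try/except). Output: YAD

Answer: YAD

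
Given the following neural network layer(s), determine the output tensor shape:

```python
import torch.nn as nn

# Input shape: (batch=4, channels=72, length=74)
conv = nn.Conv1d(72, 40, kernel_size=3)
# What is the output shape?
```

Input: (4, 72, 74) -> Output: (4, 40, 72)

Answer: (4, 40, 72)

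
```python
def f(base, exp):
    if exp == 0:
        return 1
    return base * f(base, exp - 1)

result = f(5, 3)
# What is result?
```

f(5, 3) = 5 * 5 * 5 = 125

Answer: 125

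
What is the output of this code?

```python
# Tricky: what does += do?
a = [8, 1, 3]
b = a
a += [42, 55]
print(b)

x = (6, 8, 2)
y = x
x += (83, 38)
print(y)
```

Key concept: += behavior differs for mutable vs immutable.
Step by step:
`a = [8, 1, 3]` → a = [8, 1, 3]
`b = a` → b = [8, 1, 3] (same object as a)
`a += [42, 55]` → a = [8, 1, 3, 42, 55] (same object as b); b = [8, 1, 3, 42, 55] (same object as a)
`print(b)` → prints [8, 1, 3, 42, 55]
`x = (6, 8, 2)` → x = (6, 8, 2)
`y = x` → y = (6, 8, 2)
`x += (83, 38)` → x = (6, 8, 2, 83, 38)
`print(y)` → prints (6, 8, 2)

Answer:
[8, 1, 3, 42, 55]
(6, 8, 2)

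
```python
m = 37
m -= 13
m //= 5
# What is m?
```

Trace:
`m = 37` → m = 37
`m -= 13` → m = 24
`m //= 5` → m = 4
So m = 4

Answer: 4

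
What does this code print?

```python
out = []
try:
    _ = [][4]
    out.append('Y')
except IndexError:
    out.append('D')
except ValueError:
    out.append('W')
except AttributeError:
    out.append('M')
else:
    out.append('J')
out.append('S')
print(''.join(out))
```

Execution trace: 'D' (except IndexError) → 'S' (after the try/except). Output: DS

Answer: DS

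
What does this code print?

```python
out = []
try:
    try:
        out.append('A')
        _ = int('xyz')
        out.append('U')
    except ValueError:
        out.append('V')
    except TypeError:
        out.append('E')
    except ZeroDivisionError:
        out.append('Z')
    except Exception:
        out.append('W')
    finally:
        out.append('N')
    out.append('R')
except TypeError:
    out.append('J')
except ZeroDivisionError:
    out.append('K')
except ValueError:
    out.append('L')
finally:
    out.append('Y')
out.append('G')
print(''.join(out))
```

Execution trace: 'A' (inner try body) → 'V' (inner except ValueError) → 'N' (inner finally) → 'R' (try body, no exception) → 'Y' (finally) → 'G' (after the try/except). Output: AVNRYG

Answer: AVNRYG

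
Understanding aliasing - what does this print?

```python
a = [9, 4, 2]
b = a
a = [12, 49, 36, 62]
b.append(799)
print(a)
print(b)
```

Key concept: rebinding vs mutation: a is rebound to a new list, b still points at the original.
Step by step:
`a = [9, 4, 2]` → a = [9, 4, 2]
`b = a` → b = [9, 4, 2] (same object as a)
`a = [12, 49, 36, 62]` → a = [12, 49, 36, 62]
`b.append(799)` → b = [9, 4, 2, 799]
`print(a)` → prints [12, 49, 36, 62]
`print(b)` → prints [9, 4, 2, 799]

Answer:
[12, 49, 36, 62]
[9, 4, 2, 799]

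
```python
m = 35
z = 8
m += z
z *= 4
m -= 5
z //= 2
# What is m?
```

Trace:
`m = 35` → m = 35
`z = 8` → z = 8
`m += z` → m = 43
`z *= 4` → z = 32
`m -= 5` → m = 38
`z //= 2` → z = 16
So m = 38

Answer: 38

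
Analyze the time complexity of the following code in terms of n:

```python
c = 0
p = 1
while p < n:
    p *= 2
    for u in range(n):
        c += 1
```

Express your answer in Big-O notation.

Each loop level contributes: log n × n. Multiplying the contributions gives O(n log n).

Answer: O(n log n)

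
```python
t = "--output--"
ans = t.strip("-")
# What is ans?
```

Trace:
`t = "--output--"` → t = '--output--'
`ans = t.strip("-")` → ans = 'output'
So ans = 'output'

Answer: 'output'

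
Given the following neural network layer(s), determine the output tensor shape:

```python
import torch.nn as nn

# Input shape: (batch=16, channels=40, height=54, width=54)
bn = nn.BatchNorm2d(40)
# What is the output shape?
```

Input: (16, 40, 54, 54) -> Output: (16, 40, 54, 54)

Answer: (16, 40, 54, 54)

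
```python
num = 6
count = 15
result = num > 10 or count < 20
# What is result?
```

Trace:
`num = 6` → num = 6
`count = 15` → count = 15
`result = num > 10 or count < 20` → result = True
So result = True

Answer: True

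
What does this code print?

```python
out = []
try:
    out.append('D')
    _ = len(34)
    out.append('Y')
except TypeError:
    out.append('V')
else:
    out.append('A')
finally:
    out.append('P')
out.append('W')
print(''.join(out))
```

Execution trace: 'D' (try body) → 'V' (except TypeError) → 'P' (finally) → 'W' (after the try/except). Output: DVPW

Answer: DVPW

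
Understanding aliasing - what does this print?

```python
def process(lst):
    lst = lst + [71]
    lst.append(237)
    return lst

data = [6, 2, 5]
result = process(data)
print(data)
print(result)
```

Key concept: rebinding parameter vs mutation.
Step by step:
`data = [6, 2, 5]` → data = [6, 2, 5]
`result = process(data)` → result = [6, 2, 5, 71, 237]
`print(data)` → prints [6, 2, 5]
`print(result)` → prints [6, 2, 5, 71, 237]

Answer:
[6, 2, 5]
[6, 2, 5, 71, 237]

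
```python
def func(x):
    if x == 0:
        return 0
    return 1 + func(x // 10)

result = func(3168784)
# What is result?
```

Count of digits of 3168784: 7

Answer: 7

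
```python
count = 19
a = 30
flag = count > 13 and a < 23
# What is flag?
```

Trace:
`count = 19` → count = 19
`a = 30` → a = 30
`flag = count > 13 and a < 23` → flag = False
So flag = False

Answer: False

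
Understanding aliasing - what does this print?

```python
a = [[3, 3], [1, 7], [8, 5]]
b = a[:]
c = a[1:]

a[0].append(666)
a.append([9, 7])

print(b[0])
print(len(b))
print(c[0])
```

Key concept: slice with nested mutation.
Step by step:
`a = [[3, 3], [1, 7], [8, 5]]` → a = [[3, 3], [1, 7], [8, 5]]
`b = a[:]` → b = [[3, 3], [1, 7], [8, 5]]
`c = a[1:]` → c = [[1, 7], [8, 5]]
`a[0].append(666)` → a = [[3, 3, 666], [1, 7], [8, 5]]; b = [[3, 3, 666], [1, 7], [8, 5]]
`a.append([9, 7])` → a = [[3, 3, 666], [1, 7], [8, 5], [9, 7]]
`print(b[0])` → prints [3, 3, 666]
`print(len(b))` → prints 3
`print(c[0])` → prints [1, 7]

Answer:
[3, 3, 666]
3
[1, 7]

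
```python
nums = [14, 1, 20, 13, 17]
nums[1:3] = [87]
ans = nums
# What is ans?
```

Trace:
`nums = [14, 1, 20, 13, 17]` → nums = [14, 1, 20, 13, 17]
`nums[1:3] = [87]` → nums = [14, 87, 13, 17]
`ans = nums` → ans = [14, 87, 13, 17]
So ans = [14, 87, 13, 17]

Answer: [14, 87, 13, 17]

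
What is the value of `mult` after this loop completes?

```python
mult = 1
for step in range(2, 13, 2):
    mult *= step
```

Product of even numbers 2 to 12
`mult` takes the values: 1 → 2 → 8 → 48 → 384 → 3840 → 46080

Answer: 46080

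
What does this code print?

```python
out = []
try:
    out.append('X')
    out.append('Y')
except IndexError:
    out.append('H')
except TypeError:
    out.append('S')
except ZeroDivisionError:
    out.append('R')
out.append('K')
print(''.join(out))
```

Execution trace: 'X' (try body) → 'Y' (try body, no exception) → 'K' (after the try/except). Output: XYK

Answer: XYK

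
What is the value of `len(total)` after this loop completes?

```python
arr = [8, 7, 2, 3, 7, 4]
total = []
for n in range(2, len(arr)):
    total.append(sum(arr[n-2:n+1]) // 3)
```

Number of 3-element averages
`total` takes the values: [] → [5] → [5, 4] → [5, 4, 4] → [5, 4, 4, 4]
So `len(total)` = 4

Answer: 4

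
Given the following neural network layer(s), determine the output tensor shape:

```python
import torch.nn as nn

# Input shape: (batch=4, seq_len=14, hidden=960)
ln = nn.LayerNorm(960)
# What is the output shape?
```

Input: (4, 14, 960) -> Output: (4, 14, 960)

Answer: (4, 14, 960)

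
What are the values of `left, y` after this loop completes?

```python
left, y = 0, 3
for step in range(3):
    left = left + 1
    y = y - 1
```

left goes 0→3, y goes 3→0
`left, y` takes the values: (0, 3) → (1, 3) → (1, 2) → (2, 2) → (2, 1) → (3, 1) → (3, 0)

Answer: 3, 0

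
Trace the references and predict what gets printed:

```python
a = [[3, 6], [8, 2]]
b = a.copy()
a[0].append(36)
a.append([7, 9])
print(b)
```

Key concept: shallow copy with nested lists.
Step by step:
`a = [[3, 6], [8, 2]]` → a = [[3, 6], [8, 2]]
`b = a.copy()` → b = [[3, 6], [8, 2]]
`a[0].append(36)` → a = [[3, 6, 36], [8, 2]]; b = [[3, 6, 36], [8, 2]]
`a.append([7, 9])` → a = [[3, 6, 36], [8, 2], [7, 9]]
`print(b)` → prints [[3, 6, 36], [8, 2]]

Answer: [[3, 6, 36], [8, 2]]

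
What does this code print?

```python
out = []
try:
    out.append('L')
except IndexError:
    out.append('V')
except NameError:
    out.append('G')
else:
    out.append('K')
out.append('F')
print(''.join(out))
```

Execution trace: 'L' (try body, no exception) → 'K' (else) → 'F' (after the try/except). Output: LKF

Answer: LKF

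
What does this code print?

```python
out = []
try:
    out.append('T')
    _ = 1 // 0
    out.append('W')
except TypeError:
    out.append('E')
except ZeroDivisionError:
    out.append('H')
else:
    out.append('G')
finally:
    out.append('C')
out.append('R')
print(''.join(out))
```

Execution trace: 'T' (try body) → 'H' (except ZeroDivisionError) → 'C' (finally) → 'R' (after the try/except). Output: THCR

Answer: THCR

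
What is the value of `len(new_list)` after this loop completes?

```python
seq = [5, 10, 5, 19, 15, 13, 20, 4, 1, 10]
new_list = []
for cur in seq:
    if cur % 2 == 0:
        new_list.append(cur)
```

Count even numbers in [5, 10, 5, 19, 15, 13, 20, 4, 1, 10]
`new_list` takes the values: [] → [10] → [10, 20] → [10, 20, 4] → [10, 20, 4, 10]
So `len(new_list)` = 4

Answer: 4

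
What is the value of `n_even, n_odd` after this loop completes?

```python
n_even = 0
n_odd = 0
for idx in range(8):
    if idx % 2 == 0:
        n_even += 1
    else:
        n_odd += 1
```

Count evens and odds in range(8)
`n_even, n_odd` takes the values: (0, 0) → (1, 0) → (1, 1) → (2, 1) → (2, 2) → (3, 2) → (3, 3) → (4, 3) → (4, 4)

Answer: 4, 4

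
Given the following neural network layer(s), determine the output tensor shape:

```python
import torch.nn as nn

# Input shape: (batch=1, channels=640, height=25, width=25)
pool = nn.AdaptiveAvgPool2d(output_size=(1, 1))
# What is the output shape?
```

Input: (1, 640, 25, 25) -> Output: (1, 640, 1, 1)

Answer: (1, 640, 1, 1)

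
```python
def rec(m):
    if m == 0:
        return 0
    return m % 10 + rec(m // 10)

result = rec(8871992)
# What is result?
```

Sum of digits of 8871992: 2 + 9 + 9 + 1 + 7 + 8 + 8 = 44

Answer: 44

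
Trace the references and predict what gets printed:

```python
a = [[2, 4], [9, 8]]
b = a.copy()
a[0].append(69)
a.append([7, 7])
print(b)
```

Key concept: shallow copy with nested lists.
Step by step:
`a = [[2, 4], [9, 8]]` → a = [[2, 4], [9, 8]]
`b = a.copy()` → b = [[2, 4], [9, 8]]
`a[0].append(69)` → a = [[2, 4, 69], [9, 8]]; b = [[2, 4, 69], [9, 8]]
`a.append([7, 7])` → a = [[2, 4, 69], [9, 8], [7, 7]]
`print(b)` → prints [[2, 4, 69], [9, 8]]

Answer: [[2, 4, 69], [9, 8]]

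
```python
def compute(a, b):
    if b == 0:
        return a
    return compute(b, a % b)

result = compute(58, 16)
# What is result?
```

compute(58, 16) -> compute(16, 10) -> compute(10, 6) -> compute(6, 4) -> compute(4, 2) -> compute(2, 0) -> 2

Answer: 2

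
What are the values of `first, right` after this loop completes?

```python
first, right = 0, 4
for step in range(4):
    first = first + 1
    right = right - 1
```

first goes 0→4, right goes 4→0
`first, right` takes the values: (0, 4) → (1, 4) → (1, 3) → (2, 3) → (2, 2) → (3, 2) → (3, 1) → (4, 1) → (4, 0)

Answer: 4, 0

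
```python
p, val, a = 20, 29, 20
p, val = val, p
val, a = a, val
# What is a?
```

Trace:
`p, val, a = 20, 29, 20` → p = 20; val = 29; a = 20
`p, val = val, p` → p = 29; val = 20
`val, a = a, val` → val = 20; a = 20
So a = 20

Answer: 20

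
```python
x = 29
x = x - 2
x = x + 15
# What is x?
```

Trace:
`x = 29` → x = 29
`x = x - 2` → x = 27
`x = x + 15` → x = 42
So x = 42

Answer: 42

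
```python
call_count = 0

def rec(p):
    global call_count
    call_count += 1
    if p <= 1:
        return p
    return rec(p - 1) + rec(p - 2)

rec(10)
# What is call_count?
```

Calls(p) = 1 + Calls(p-1) + Calls(p-2); Calls(0)=Calls(1)=1. For p=10 this gives 177.

Answer: 177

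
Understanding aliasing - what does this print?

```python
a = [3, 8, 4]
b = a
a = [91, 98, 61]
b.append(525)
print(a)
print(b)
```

Key concept: rebinding vs mutation: a is rebound to a new list, b still points at the original.
Step by step:
`a = [3, 8, 4]` → a = [3, 8, 4]
`b = a` → b = [3, 8, 4] (same object as a)
`a = [91, 98, 61]` → a = [91, 98, 61]
`b.append(525)` → b = [3, 8, 4, 525]
`print(a)` → prints [91, 98, 61]
`print(b)` → prints [3, 8, 4, 525]

Answer:
[91, 98, 61]
[3, 8, 4, 525]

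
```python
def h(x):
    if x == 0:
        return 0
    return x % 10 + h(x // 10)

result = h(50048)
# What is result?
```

Sum of digits of 50048: 8 + 4 + 0 + 0 + 5 = 17

Answer: 17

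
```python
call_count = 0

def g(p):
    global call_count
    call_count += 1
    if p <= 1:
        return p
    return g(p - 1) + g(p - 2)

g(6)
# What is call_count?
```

Calls(p) = 1 + Calls(p-1) + Calls(p-2); Calls(0)=Calls(1)=1. For p=6 this gives 25.

Answer: 25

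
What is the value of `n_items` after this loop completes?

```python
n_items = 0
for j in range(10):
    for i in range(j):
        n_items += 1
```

Triangle number: 0+1+2+...+9
`n_items` takes the values: 0 → 1 → 2 → 3 → 4 → 5 → 6 → 7 → 8 → 9 → 10 → 11 → 12 → 13 → 14 → 15 → 16 → 17 → 18 → 19 → 20 → 21 → 22 → 23 → 24 → 25 → 26 → 27 → 28 → 29 → … → 41 → 42 → 43 → 44 → 45

Answer: 45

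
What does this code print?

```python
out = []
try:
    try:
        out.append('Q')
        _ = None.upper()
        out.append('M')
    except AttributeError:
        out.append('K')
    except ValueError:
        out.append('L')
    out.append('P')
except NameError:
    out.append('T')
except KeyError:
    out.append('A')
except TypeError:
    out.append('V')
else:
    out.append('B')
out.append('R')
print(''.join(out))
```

Execution trace: 'Q' (inner try body) → 'K' (inner except AttributeError) → 'P' (try body, no exception) → 'B' (else) → 'R' (after the try/except). Output: QKPBR

Answer: QKPBR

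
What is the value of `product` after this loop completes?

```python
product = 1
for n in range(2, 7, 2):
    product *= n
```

Product of even numbers 2 to 6
`product` takes the values: 1 → 2 → 8 → 48

Answer: 48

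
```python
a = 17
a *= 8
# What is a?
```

Trace:
`a = 17` → a = 17
`a *= 8` → a = 136
So a = 136

Answer: 136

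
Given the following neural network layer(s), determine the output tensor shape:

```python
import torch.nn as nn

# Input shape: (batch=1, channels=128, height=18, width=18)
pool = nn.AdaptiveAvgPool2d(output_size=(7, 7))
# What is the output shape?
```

Input: (1, 128, 18, 18) -> Output: (1, 128, 7, 7)

Answer: (1, 128, 7, 7)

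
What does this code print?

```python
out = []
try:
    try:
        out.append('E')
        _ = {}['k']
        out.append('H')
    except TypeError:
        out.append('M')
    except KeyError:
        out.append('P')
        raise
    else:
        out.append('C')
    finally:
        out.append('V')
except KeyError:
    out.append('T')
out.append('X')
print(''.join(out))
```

Execution trace: 'E' (inner try body) → 'P' (inner except KeyError) → 'V' (inner finally) → 'T' (outer except KeyError) → 'X' (after the try/except). Output: EPVTX

Answer: EPVTX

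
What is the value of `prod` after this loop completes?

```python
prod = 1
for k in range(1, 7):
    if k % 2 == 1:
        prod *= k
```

Product of odd numbers 1 to 6
`prod` takes the values: 1 → 3 → 15

Answer: 15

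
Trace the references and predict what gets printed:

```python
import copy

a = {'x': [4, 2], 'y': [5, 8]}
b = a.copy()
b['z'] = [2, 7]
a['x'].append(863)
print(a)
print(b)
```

Key concept: shallow copy of dict with mutable values.
Step by step:
`a = {'x': [4, 2], 'y': [5, 8]}` → a = {'x': [4, 2], 'y': [5, 8]}
`b = a.copy()` → b = {'x': [4, 2], 'y': [5, 8]}
`b['z'] = [2, 7]` → b = {'x': [4, 2], 'y': [5, 8], 'z': [2, 7]}
`a['x'].append(863)` → a = {'x': [4, 2, 863], 'y': [5, 8]}; b = {'x': [4, 2, 863], 'y': [5, 8], 'z': [2, 7]}
`print(a)` → prints {'x': [4, 2, 863], 'y': [5, 8]}
`print(b)` → prints {'x': [4, 2, 863], 'y': [5, 8], 'z': [2, 7]}

Answer:
{'x': [4, 2, 863], 'y': [5, 8]}
{'x': [4, 2, 863], 'y': [5, 8], 'z': [2, 7]}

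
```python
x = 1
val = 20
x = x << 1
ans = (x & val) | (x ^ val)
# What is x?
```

Trace:
`x = 1` → x = 1
`val = 20` → val = 20
`x = x << 1` → x = 2
`ans = (x & val) | (x ^ val)` → ans = 22
So x = 2

Answer: 2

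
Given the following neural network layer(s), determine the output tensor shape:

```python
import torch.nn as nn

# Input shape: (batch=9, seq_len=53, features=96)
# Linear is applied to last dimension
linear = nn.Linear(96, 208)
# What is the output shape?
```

Input: (9, 53, 96) -> Output: (9, 53, 208)

Answer: (9, 53, 208)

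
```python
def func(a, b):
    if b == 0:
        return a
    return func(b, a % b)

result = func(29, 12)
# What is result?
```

func(29, 12) -> func(12, 5) -> func(5, 2) -> func(2, 1) -> func(1, 0) -> 1

Answer: 1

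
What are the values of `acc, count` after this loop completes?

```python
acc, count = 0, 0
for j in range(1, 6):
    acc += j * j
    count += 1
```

Sum of squares and count
`acc, count` takes the values: (0, 0) → (1, 0) → (1, 1) → (5, 1) → (5, 2) → (14, 2) → (14, 3) → (30, 3) → (30, 4) → (55, 4) → (55, 5)

Answer: 55, 5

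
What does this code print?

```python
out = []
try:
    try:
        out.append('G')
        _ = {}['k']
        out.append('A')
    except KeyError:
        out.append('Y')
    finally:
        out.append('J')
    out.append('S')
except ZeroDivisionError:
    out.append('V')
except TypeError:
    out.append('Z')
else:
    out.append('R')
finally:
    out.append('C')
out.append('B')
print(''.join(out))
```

Execution trace: 'G' (inner try body) → 'Y' (inner except KeyError) → 'J' (inner finally) → 'S' (try body, no exception) → 'R' (else) → 'C' (finally) → 'B' (after the try/except). Output: GYJSRCB

Answer: GYJSRCB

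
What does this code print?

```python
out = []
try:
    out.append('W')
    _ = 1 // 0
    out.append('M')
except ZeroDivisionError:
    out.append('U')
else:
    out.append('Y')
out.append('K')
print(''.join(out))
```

Execution trace: 'W' (try body) → 'U' (except ZeroDivisionError) → 'K' (after the try/except). Output: WUK

Answer: WUK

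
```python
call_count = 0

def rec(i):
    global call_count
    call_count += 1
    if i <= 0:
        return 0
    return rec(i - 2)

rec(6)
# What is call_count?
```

Linear recursion stepping by 2: 4 calls from i=6 down to ≤0.

Answer: 4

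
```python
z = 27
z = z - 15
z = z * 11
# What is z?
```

Trace:
`z = 27` → z = 27
`z = z - 15` → z = 12
`z = z * 11` → z = 132
So z = 132

Answer: 132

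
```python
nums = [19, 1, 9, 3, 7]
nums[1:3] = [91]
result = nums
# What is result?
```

Trace:
`nums = [19, 1, 9, 3, 7]` → nums = [19, 1, 9, 3, 7]
`nums[1:3] = [91]` → nums = [19, 91, 3, 7]
`result = nums` → result = [19, 91, 3, 7]
So result = [19, 91, 3, 7]

Answer: [19, 91, 3, 7]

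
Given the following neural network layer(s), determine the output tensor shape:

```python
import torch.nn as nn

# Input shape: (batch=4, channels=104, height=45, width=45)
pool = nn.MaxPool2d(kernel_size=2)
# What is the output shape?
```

Input: (4, 104, 45, 45) -> Output: (4, 104, 22, 22)

Answer: (4, 104, 22, 22)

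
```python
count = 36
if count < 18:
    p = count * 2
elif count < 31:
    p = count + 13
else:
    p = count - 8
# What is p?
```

Trace:
`count = 36` → count = 36
`if count < 18: ...` → count < 18 is False, count < 31 is False, take else branch → p = 28
So p = 28

Answer: 28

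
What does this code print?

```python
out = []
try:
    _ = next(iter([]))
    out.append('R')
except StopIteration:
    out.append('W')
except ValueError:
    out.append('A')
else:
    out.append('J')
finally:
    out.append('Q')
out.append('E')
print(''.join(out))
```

Execution trace: 'W' (except StopIteration) → 'Q' (finally) → 'E' (after the try/except). Output: WQE

Answer: WQE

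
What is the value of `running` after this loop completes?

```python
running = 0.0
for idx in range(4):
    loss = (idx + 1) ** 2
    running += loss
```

Sum of squared losses 1² + 2² + ... + 4²
`running` takes the values: 0.0 → 1.0 → 5.0 → 14.0 → 30.0

Answer: 30.0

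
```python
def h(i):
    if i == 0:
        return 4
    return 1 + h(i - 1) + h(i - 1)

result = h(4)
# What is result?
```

h(i) = 1 + 2·h(i-1), h(0)=4. Closed form: (4+1)·2^4 - 1 = 79.

Answer: 79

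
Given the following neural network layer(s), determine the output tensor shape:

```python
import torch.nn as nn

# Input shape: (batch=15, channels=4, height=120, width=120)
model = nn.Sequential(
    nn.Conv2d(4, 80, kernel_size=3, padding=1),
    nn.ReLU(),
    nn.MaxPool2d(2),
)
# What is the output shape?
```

Input: (15, 4, 120, 120) -> after Conv2d: (15, 80, 120, 120) -> after ReLU: (15, 80, 120, 120) -> Output: (15, 80, 60, 60)

Answer: (15, 80, 60, 60)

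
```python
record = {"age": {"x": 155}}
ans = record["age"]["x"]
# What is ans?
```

Trace:
`record = {"age": {"x": 155}}` → record = {'age': {'x': 155}}
`ans = record["age"]["x"]` → ans = 155
So ans = 155

Answer: 155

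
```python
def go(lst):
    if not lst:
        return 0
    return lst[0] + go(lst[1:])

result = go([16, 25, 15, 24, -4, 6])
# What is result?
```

16 + 25 + 15 + 24 + (-4) + 6 + 0 = 82

Answer: 82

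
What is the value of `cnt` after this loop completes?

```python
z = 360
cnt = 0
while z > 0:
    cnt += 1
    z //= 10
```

Count digits by repeated division by 10
`cnt` takes the values: 0 → 1 → 2 → 3

Answer: 3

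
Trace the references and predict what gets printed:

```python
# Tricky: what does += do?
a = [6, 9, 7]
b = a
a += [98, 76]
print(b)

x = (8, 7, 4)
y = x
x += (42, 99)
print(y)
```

Key concept: += behavior differs for mutable vs immutable.
Step by step:
`a = [6, 9, 7]` → a = [6, 9, 7]
`b = a` → b = [6, 9, 7] (same object as a)
`a += [98, 76]` → a = [6, 9, 7, 98, 76] (same object as b); b = [6, 9, 7, 98, 76] (same object as a)
`print(b)` → prints [6, 9, 7, 98, 76]
`x = (8, 7, 4)` → x = (8, 7, 4)
`y = x` → y = (8, 7, 4)
`x += (42, 99)` → x = (8, 7, 4, 42, 99)
`print(y)` → prints (8, 7, 4)

Answer:
[6, 9, 7, 98, 76]
(8, 7, 4)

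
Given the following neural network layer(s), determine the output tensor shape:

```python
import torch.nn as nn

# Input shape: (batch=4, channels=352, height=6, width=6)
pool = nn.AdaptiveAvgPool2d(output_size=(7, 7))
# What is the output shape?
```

Input: (4, 352, 6, 6) -> Output: (4, 352, 7, 7)

Answer: (4, 352, 7, 7)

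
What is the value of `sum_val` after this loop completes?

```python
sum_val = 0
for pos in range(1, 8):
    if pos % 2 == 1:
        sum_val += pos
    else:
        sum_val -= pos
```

Add odd, subtract even
`sum_val` takes the values: 0 → 1 → -1 → 2 → -2 → 3 → -3 → 4

Answer: 4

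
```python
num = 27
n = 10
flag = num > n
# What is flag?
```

Trace:
`num = 27` → num = 27
`n = 10` → n = 10
`flag = num > n` → flag = True
So flag = True

Answer: True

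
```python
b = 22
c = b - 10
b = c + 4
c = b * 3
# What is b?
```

Trace:
`b = 22` → b = 22
`c = b - 10` → c = 12
`b = c + 4` → b = 16
`c = b * 3` → c = 48
So b = 16

Answer: 16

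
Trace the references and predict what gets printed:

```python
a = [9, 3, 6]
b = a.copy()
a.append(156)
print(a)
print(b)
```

Key concept: list.copy() creates independent copy.
Step by step:
`a = [9, 3, 6]` → a = [9, 3, 6]
`b = a.copy()` → b = [9, 3, 6]
`a.append(156)` → a = [9, 3, 6, 156]
`print(a)` → prints [9, 3, 6, 156]
`print(b)` → prints [9, 3, 6]

Answer:
[9, 3, 6, 156]
[9, 3, 6]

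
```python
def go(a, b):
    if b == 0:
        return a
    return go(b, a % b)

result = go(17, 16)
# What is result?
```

go(17, 16) -> go(16, 1) -> go(1, 0) -> 1

Answer: 1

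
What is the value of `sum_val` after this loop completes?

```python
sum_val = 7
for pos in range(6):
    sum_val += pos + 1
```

Start at 7, add 1 to 6 = 28
`sum_val` takes the values: 7 → 8 → 10 → 13 → 17 → 22 → 28

Answer: 28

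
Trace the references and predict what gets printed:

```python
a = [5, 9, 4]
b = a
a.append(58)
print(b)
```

Key concept: basic list aliasing.
Step by step:
`a = [5, 9, 4]` → a = [5, 9, 4]
`b = a` → b = [5, 9, 4] (same object as a)
`a.append(58)` → a = [5, 9, 4, 58] (same object as b); b = [5, 9, 4, 58] (same object as a)
`print(b)` → prints [5, 9, 4, 58]

Answer: [5, 9, 4, 58]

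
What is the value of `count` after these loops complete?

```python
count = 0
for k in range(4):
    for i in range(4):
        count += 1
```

4 * 4 = 16
`count` takes the values: 0 → 1 → 2 → 3 → 4 → 5 → 6 → 7 → 8 → 9 → 10 → 11 → 12 → 13 → 14 → 15 → 16

Answer: 16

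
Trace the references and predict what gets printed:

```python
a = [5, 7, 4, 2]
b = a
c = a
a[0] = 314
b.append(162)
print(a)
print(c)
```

Key concept: multiple aliases.
Step by step:
`a = [5, 7, 4, 2]` → a = [5, 7, 4, 2]
`b = a` → b = [5, 7, 4, 2] (same object as a)
`c = a` → c = [5, 7, 4, 2] (same object as a, b)
`a[0] = 314` → a = [314, 7, 4, 2] (same object as b, c); b = [314, 7, 4, 2] (same object as a, c); c = [314, 7, 4, 2] (same object as a, b)
`b.append(162)` → a = [314, 7, 4, 2, 162] (same object as b, c); b = [314, 7, 4, 2, 162] (same object as a, c); c = [314, 7, 4, 2, 162] (same object as a, b)
`print(a)` → prints [314, 7, 4, 2, 162]
`print(c)` → prints [314, 7, 4, 2, 162]

Answer:
[314, 7, 4, 2, 162]
[314, 7, 4, 2, 162]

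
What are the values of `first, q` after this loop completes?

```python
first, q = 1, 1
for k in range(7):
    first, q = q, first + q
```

Fibonacci: after 7 iterations
`first, q` takes the values: (1, 1) → (1, 2) → (2, 3) → (3, 5) → (5, 8) → (8, 13) → (13, 21) → (21, 34)

Answer: 21, 34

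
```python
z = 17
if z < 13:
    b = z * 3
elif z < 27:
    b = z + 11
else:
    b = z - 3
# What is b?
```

Trace:
`z = 17` → z = 17
`if z < 13: ...` → z < 13 is False, z < 27 is True → b = 28
So b = 28

Answer: 28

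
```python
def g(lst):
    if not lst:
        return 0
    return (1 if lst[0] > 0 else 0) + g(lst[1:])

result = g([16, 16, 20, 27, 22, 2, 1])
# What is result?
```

Count of positive elements in [16, 16, 20, 27, 22, 2, 1] = 7

Answer: 7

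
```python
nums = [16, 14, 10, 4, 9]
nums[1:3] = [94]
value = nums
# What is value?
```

Trace:
`nums = [16, 14, 10, 4, 9]` → nums = [16, 14, 10, 4, 9]
`nums[1:3] = [94]` → nums = [16, 94, 4, 9]
`value = nums` → value = [16, 94, 4, 9]
So value = [16, 94, 4, 9]

Answer: [16, 94, 4, 9]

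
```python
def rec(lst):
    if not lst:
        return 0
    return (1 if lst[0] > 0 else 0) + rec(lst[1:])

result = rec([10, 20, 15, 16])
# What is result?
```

Count of positive elements in [10, 20, 15, 16] = 4

Answer: 4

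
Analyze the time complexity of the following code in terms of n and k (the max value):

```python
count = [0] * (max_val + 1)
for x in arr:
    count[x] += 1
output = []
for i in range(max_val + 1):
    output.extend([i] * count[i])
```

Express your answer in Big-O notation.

This is Counting sort (k = max value). Time complexity: O(n + k).

Answer: O(n + k)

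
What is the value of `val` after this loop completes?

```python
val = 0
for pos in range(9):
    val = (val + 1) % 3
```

Increment mod 3, 9 times = 0
`val` takes the values: 0 → 1 → 2 → 0 → 1 → 2 → 0 → 1 → 2 → 0

Answer: 0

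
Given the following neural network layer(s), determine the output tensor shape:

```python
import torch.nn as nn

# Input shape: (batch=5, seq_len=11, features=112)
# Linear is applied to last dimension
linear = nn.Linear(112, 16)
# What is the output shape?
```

Input: (5, 11, 112) -> Output: (5, 11, 16)

Answer: (5, 11, 16)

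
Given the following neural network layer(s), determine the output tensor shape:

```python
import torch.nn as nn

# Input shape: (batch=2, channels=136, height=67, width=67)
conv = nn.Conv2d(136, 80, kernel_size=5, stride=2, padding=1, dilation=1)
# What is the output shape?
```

Input: (2, 136, 67, 67) -> Output: (2, 80, 33, 33)

Answer: (2, 80, 33, 33)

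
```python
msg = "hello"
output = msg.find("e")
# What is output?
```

Trace:
`msg = "hello"` → msg = 'hello'
`output = msg.find("e")` → output = 1
So output = 1

Answer: 1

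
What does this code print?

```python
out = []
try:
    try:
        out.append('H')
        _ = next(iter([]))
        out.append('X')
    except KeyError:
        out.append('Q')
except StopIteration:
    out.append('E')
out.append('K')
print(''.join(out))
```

Execution trace: 'H' (try body) → 'E' (outer except StopIteration) → 'K' (after the try/except). Output: HEK

Answer: HEK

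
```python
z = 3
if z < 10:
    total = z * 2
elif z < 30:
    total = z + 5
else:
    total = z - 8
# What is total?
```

Trace:
`z = 3` → z = 3
`if z < 10: ...` → z < 10 is True → total = 6
So total = 6

Answer: 6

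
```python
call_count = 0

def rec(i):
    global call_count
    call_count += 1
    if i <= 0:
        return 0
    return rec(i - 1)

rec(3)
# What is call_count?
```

Linear recursion stepping by 1: 4 calls from i=3 down to ≤0.

Answer: 4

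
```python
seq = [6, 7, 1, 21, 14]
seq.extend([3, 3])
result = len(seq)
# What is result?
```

Trace:
`seq = [6, 7, 1, 21, 14]` → seq = [6, 7, 1, 21, 14]
`seq.extend([3, 3])` → seq = [6, 7, 1, 21, 14, 3, 3]
`result = len(seq)` → result = 7
So result = 7

Answer: 7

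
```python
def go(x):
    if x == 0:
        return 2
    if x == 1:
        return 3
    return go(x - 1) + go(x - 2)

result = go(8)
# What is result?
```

Build up from base cases: go(0)=2, go(1)=3, go(2)=5, go(3)=8, go(4)=13, go(5)=21, go(6)=34, ..., go(8)=89

Answer: 89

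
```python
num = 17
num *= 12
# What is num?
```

Trace:
`num = 17` → num = 17
`num *= 12` → num = 204
So num = 204

Answer: 204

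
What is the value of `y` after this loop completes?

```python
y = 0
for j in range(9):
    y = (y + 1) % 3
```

Increment mod 3, 9 times = 0
`y` takes the values: 0 → 1 → 2 → 0 → 1 → 2 → 0 → 1 → 2 → 0

Answer: 0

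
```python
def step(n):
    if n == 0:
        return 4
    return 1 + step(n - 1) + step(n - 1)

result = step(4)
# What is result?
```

step(n) = 1 + 2·step(n-1), step(0)=4. Closed form: (4+1)·2^4 - 1 = 79.

Answer: 79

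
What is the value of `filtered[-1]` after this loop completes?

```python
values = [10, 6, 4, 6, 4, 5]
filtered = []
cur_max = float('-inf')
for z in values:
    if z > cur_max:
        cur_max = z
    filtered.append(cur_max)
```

Running max ends at 10
`filtered` takes the values: [] → [10] → [10, 10] → [10, 10, 10] → [10, 10, 10, 10] → [10, 10, 10, 10, 10] → [10, 10, 10, 10, 10, 10]
So `filtered[-1]` = 10

Answer: 10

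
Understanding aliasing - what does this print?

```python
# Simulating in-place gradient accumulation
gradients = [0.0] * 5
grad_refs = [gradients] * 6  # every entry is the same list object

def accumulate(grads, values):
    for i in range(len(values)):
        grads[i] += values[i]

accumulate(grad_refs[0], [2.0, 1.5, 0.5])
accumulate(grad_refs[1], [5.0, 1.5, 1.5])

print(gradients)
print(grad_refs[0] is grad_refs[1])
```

Key concept: gradient accumulation aliasing.
Step by step:
`gradients = [0.0] * 5` → gradients = [0.0, 0.0, 0.0, 0.0, 0.0]
`grad_refs = [gradients] * 6` → grad_refs = [[0.0, 0.0, 0.0, 0.0, 0.0], [0.0, 0.0, 0.0, 0.0, 0.0], [0.0, 0.0, 0.0, 0.0, 0.0], [0.0, 0.0, 0.0, 0.0, 0.0], [0.0, 0.0, 0.0, 0.0, 0.0], [0.0, 0.0, 0.0, 0.0, 0.0]]
`accumulate(grad_refs[0], [2.0, 1.5, 0.5])` → gradients = [2.0, 1.5, 0.5, 0.0, 0.0]; grad_refs = [[2.0, 1.5, 0.5, 0.0, 0.0], [2.0, 1.5, 0.5, 0.0, 0.0], [2.0, 1.5, 0.5, 0.0, 0.0], [2.0, 1.5, 0.5, 0.0, 0.0], [2.0, 1.5, 0.5, 0.0, 0.0], [2.0, 1.5, 0.5, 0.0, 0.0]]
`accumulate(grad_refs[1], [5.0, 1.5, 1.5])` → gradients = [7.0, 3.0, 2.0, 0.0, 0.0]; grad_refs = [[7.0, 3.0, 2.0, 0.0, 0.0], [7.0, 3.0, 2.0, 0.0, 0.0], [7.0, 3.0, 2.0, 0.0, 0.0], [7.0, 3.0, 2.0, 0.0, 0.0], [7.0, 3.0, 2.0, 0.0, 0.0], [7.0, 3.0, 2.0, 0.0, 0.0]]
`print(gradients)` → prints [7.0, 3.0, 2.0, 0.0, 0.0]
`print(grad_refs[0] is grad_refs[1])` → prints True

Answer:
[7.0, 3.0, 2.0, 0.0, 0.0]
True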